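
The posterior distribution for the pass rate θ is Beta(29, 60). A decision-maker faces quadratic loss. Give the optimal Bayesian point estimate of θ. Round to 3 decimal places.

Mode = (29−1)/(29+60−2) = 28/87 = 0.322.
Mean = 29/(29+60) = 29/89 = 0.326.
Quadratic loss ⇒ the optimal estimator is the posterior mean.

0.326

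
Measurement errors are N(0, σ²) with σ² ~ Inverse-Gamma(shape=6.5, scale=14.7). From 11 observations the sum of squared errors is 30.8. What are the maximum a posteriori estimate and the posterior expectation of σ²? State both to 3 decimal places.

Posterior: Inverse-Gamma(shape = 6.5+11/2 = 12.0, scale = 14.7+30.8/2 = 30.1).
Mode = β/(α+1) = 30.1/13.0 = 2.315.
Mean = β/(α−1) = 30.1/11.0 = 2.736.

MAP = 2.315; posterior mean = 2.736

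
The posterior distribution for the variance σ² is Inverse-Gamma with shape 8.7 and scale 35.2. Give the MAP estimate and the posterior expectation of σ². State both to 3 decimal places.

MAP: 3.629. Posterior mean: 4.571.

Mode = β/(α+1) = 35.2/9.7 = 3.629.
Mean = β/(α−1) = 35.2/7.7 = 4.571.
The mean is pulled above the mode by the posterior's right skew.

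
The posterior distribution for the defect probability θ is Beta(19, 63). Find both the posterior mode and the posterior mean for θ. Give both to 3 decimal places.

MAP = 0.225; posterior mean = 0.232

Mode = (19−1)/(19+63−2) = 18/80 = 0.225.
Mean = 19/(19+63) = 19/82 = 0.232.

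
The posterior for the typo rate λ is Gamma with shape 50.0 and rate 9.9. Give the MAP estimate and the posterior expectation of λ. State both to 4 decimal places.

λ_MAP = 4.9495, E[λ|data] = 5.0505

Mode = (α−1)/β = 49.0/9.9 = 4.9495.
Mean = α/β = 50.0/9.9 = 5.0505.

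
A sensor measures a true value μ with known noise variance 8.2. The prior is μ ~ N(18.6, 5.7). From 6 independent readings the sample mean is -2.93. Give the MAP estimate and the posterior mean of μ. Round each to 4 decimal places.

MAP: 1.2338. Posterior mean: 1.2338.

Posterior for μ is Normal. Precision-weighted mean: (1/5.7·18.6 + 6/8.2·-2.93) / (1/5.7 + 6/8.2) = 1.2338.
A Normal posterior is symmetric, so mode = mean.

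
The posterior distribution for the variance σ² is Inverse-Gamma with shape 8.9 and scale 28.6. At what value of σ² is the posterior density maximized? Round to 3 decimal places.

Mode = β/(α+1) = 28.6/9.9 = 2.889.
Mean = β/(α−1) = 28.6/7.9 = 3.620.
This is the posterior mode — the MAP estimate.

2.889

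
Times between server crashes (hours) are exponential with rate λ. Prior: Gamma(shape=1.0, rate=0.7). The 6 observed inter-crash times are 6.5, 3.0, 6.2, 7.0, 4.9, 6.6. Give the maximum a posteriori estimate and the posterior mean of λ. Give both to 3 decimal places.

Σ times = 34.2. Posterior: Gamma(shape = 1.0+6 = 7.0, rate = 0.7+34.2 = 34.9).
Mode = (α−1)/β = 6.0/34.9 = 0.172.
Mean = α/β = 7.0/34.9 = 0.201.
Right-skewed posterior ⇒ mode < mean.

maximum a posteriori estimate = 0.172, posterior mean = 0.201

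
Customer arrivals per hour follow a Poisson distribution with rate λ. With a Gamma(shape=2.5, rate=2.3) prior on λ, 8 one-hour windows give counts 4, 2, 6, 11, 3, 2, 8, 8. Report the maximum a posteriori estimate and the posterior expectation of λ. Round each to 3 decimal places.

maximum a posteriori estimate = 4.417, posterior expectation = 4.515

Σ counts = 44. Posterior: Gamma(shape = 2.5+44 = 46.5, rate = 2.3+8 = 10.3).
Mode = (α−1)/β = 45.5/10.3 = 4.417.
Mean = α/β = 46.5/10.3 = 4.515.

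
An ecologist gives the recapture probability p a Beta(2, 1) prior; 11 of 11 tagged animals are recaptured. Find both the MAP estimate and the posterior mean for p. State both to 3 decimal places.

MAP estimate = 1.000, posterior mean = 0.929

Posterior: Beta(2+11, 1+0) = Beta(13, 1).
Since β = 1 ≤ 1 and α > 1, the Beta density is monotone increasing on [0,1]; the mode is at 1.
Mean = 13/(13+1) = 0.929.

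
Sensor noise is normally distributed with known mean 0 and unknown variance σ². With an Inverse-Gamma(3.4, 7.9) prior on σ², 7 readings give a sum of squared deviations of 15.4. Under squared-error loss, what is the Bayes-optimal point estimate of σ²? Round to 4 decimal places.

Posterior: Inverse-Gamma(shape = 3.4+7/2 = 6.9, scale = 7.9+15.4/2 = 15.6).
Mode = β/(α+1) = 15.6/7.9 = 1.9747.
Mean = β/(α−1) = 15.6/5.9 = 2.6441.
Squared-error loss ⇒ the optimal estimator is the posterior mean.

2.6441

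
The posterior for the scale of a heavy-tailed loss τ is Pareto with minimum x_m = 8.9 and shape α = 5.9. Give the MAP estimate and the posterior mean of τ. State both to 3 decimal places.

MAP: 8.900. Posterior mean: 10.716.

The Pareto density is strictly decreasing on [x_m, ∞), so the mode is x_m = 8.900.
Mean = α·x_m/(α−1) = 5.9·8.9/4.9 = 10.716.
The mean is pulled above the mode by the posterior's right skew.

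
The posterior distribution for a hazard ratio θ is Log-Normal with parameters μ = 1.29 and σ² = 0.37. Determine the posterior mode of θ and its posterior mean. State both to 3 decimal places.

Mode = exp(μ − σ²) = exp(0.92) = 2.509.
Mean = exp(μ + σ²/2) = exp(1.475) = 4.371.

posterior mode = 2.509, posterior mean = 4.371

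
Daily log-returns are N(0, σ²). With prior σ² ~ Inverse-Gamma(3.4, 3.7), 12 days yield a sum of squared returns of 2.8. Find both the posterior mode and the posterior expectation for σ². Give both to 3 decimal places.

Posterior: Inverse-Gamma(shape = 3.4+12/2 = 9.4, scale = 3.7+2.8/2 = 5.1).
Mode = β/(α+1) = 5.1/10.4 = 0.490.
Mean = β/(α−1) = 5.1/8.4 = 0.607.

σ²_MAP = 0.490, E[σ²|data] = 0.607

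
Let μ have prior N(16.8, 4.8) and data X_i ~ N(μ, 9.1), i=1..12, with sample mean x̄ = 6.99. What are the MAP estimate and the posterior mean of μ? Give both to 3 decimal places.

Posterior for μ is Normal. Precision-weighted mean: (1/4.8·16.8 + 12/9.1·6.99) / (1/4.8 + 12/9.1) = 8.328.
A Normal posterior is symmetric, so mode = mean.

MAP = 8.328; posterior mean = 8.328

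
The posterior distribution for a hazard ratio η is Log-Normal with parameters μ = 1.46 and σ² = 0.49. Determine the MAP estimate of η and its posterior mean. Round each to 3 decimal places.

Mode = exp(μ − σ²) = exp(0.97) = 2.638.
Mean = exp(μ + σ²/2) = exp(1.705) = 5.501.
The mean is pulled above the mode by the posterior's right skew.

MAP = 2.638, posterior mean = 5.501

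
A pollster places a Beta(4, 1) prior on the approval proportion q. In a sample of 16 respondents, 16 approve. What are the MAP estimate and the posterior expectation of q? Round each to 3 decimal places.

Posterior: Beta(4+16, 1+0) = Beta(20, 1).
Since β = 1 ≤ 1 and α > 1, the Beta density is monotone increasing on [0,1]; the mode is at 1.
Mean = 20/(20+1) = 0.952.

MAP = 1.000; posterior mean = 0.952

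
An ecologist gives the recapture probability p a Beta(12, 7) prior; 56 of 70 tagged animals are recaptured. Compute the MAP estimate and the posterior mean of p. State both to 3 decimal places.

p_MAP = 0.770, E[p|data] = 0.764

Posterior: Beta(12+56, 7+14) = Beta(68, 21).
Mode = (68−1)/(68+21−2) = 67/87 = 0.770.
Mean = 68/(68+21) = 68/89 = 0.764.
Mode > mean: the posterior has a left tail.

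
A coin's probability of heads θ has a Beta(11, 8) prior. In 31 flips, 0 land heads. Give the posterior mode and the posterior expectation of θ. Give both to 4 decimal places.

posterior mode = 0.2083, posterior expectation = 0.2200

Posterior: Beta(11+0, 8+31) = Beta(11, 39).
Mode = (11−1)/(11+39−2) = 10/48 = 0.2083.
Mean = 11/(11+39) = 11/50 = 0.2200.
The mean is pulled above the mode by the posterior's right skew.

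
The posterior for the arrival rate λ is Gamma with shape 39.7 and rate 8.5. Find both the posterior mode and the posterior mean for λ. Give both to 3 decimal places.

λ_MAP = 4.553, E[λ|data] = 4.671

Mode = (α−1)/β = 38.7/8.5 = 4.553.
Mean = α/β = 39.7/8.5 = 4.671.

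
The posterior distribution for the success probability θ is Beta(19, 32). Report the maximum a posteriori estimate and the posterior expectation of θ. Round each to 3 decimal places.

MAP = 0.367, posterior mean = 0.373

Mode = (19−1)/(19+32−2) = 18/49 = 0.367.
Mean = 19/(19+32) = 19/51 = 0.373.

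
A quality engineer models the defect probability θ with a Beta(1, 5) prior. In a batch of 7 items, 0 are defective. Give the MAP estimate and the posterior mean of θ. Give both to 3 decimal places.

Posterior: Beta(1+0, 5+7) = Beta(1, 12).
Since α = 1 ≤ 1 and β > 1, the Beta density is monotone decreasing on [0,1]; the mode is at 0.
Mean = 1/(1+12) = 0.077.
The mean is pulled above the mode by the posterior's right skew.

MAP estimate = 0.000, posterior mean = 0.077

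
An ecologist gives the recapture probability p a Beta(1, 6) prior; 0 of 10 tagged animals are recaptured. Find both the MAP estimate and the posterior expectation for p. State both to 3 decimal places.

Posterior: Beta(1+0, 6+10) = Beta(1, 16).
Since α = 1 ≤ 1 and β > 1, the Beta density is monotone decreasing on [0,1]; the mode is at 0.
Mean = 1/(1+16) = 0.059.
The posterior is right-skewed, so the mean exceeds the mode.

MAP: 0.000. Posterior mean: 0.059.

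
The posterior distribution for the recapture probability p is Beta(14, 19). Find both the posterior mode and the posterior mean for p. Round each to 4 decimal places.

Mode = (14−1)/(14+19−2) = 13/31 = 0.4194.
Mean = 14/(14+19) = 14/33 = 0.4242.
The posterior is right-skewed, so the mean exceeds the mode.

p_MAP = 0.4194, E[p|data] = 0.4242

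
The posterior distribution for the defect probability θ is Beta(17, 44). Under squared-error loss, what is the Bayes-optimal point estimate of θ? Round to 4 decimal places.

0.2787

Mode = (17−1)/(17+44−2) = 16/59 = 0.2712.
Mean = 17/(17+44) = 17/61 = 0.2787.
Squared-error loss ⇒ the optimal estimator is the posterior mean.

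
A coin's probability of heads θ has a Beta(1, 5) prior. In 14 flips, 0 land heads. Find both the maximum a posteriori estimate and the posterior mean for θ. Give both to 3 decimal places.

Posterior: Beta(1+0, 5+14) = Beta(1, 19).
Since α = 1 ≤ 1 and β > 1, the Beta density is monotone decreasing on [0,1]; the mode is at 0.
Mean = 1/(1+19) = 0.050.

θ_MAP = 0.000, E[θ|data] = 0.050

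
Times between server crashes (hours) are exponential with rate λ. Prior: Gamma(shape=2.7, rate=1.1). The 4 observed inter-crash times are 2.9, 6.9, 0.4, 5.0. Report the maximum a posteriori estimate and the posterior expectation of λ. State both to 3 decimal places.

MAP = 0.350, posterior mean = 0.411

Σ times = 15.2. Posterior: Gamma(shape = 2.7+4 = 6.7, rate = 1.1+15.2 = 16.3).
Mode = (α−1)/β = 5.7/16.3 = 0.350.
Mean = α/β = 6.7/16.3 = 0.411.
The mean is pulled above the mode by the posterior's right skew.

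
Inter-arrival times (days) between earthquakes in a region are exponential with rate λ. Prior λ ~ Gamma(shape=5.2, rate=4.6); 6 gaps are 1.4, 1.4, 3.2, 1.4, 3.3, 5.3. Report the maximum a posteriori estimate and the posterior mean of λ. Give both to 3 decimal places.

MAP = 0.495, posterior mean = 0.544

Σ times = 16.0. Posterior: Gamma(shape = 5.2+6 = 11.2, rate = 4.6+16.0 = 20.6).
Mode = (α−1)/β = 10.2/20.6 = 0.495.
Mean = α/β = 11.2/20.6 = 0.544.
Mean > mode: the posterior has a right tail.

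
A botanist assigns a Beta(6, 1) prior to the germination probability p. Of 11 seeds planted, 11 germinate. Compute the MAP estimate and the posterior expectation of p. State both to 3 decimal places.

MAP = 1.000, posterior mean = 0.944

Posterior: Beta(6+11, 1+0) = Beta(17, 1).
Since β = 1 ≤ 1 and α > 1, the Beta density is monotone increasing on [0,1]; the mode is at 1.
Mean = 17/(17+1) = 0.944.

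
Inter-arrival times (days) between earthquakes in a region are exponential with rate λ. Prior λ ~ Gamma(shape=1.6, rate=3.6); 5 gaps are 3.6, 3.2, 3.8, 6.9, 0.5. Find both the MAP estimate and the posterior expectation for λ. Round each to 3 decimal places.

MAP = 0.259; posterior mean = 0.306

Σ times = 18.0. Posterior: Gamma(shape = 1.6+5 = 6.6, rate = 3.6+18.0 = 21.6).
Mode = (α−1)/β = 5.6/21.6 = 0.259.
Mean = α/β = 6.6/21.6 = 0.306.
The mean is pulled above the mode by the posterior's right skew.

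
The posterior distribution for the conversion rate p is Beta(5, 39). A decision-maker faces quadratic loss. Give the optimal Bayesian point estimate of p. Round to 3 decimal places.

0.114

Mode = (5−1)/(5+39−2) = 4/42 = 0.095.
Mean = 5/(5+39) = 5/44 = 0.114.
Quadratic loss ⇒ the optimal estimator is the posterior mean.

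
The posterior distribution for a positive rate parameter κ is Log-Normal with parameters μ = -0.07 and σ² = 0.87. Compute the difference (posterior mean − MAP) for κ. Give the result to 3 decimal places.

1.050

Mode = exp(μ − σ²) = exp(-0.94) = 0.391.
Mean = exp(μ + σ²/2) = exp(0.365) = 1.441.
Difference = 1.441 − 0.391 = 1.050.
Mean > mode: the posterior has a right tail.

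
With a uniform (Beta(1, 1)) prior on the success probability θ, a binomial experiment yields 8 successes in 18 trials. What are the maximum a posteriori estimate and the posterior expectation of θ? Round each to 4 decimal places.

Posterior: Beta(1+8, 1+10) = Beta(9, 11).
Mode = (9−1)/(9+11−2) = 8/18 = 0.4444.
Mean = 9/(9+11) = 9/20 = 0.4500.
Mean > mode: the posterior has a right tail.

maximum a posteriori estimate = 0.4444, posterior expectation = 0.4500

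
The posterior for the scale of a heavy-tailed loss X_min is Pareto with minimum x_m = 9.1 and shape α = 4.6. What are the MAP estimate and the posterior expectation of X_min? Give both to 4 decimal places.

The Pareto density is strictly decreasing on [x_m, ∞), so the mode is x_m = 9.1000.
Mean = α·x_m/(α−1) = 4.6·9.1/3.6 = 11.6278.
The mean is pulled above the mode by the posterior's right skew.

MAP estimate = 9.1000, posterior expectation = 11.6278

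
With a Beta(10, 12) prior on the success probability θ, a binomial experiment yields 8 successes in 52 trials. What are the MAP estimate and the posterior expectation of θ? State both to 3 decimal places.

Posterior: Beta(10+8, 12+44) = Beta(18, 56).
Mode = (18−1)/(18+56−2) = 17/72 = 0.236.
Mean = 18/(18+56) = 18/74 = 0.243.
The mean is pulled above the mode by the posterior's right skew.

MAP estimate = 0.236, posterior expectation = 0.243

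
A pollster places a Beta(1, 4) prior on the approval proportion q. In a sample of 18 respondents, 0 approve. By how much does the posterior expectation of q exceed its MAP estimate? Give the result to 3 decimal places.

0.043

Posterior: Beta(1+0, 4+18) = Beta(1, 22).
Since α = 1 ≤ 1 and β > 1, the Beta density is monotone decreasing on [0,1]; the mode is at 0.
Mean = 1/(1+22) = 0.043.
Difference = 0.043 − 0.000 = 0.043.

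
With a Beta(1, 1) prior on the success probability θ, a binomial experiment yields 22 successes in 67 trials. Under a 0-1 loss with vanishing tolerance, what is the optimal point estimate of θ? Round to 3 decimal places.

0.328

Posterior: Beta(1+22, 1+45) = Beta(23, 46).
Mode = (23−1)/(23+46−2) = 22/67 = 0.328.
With a flat prior the MAP equals the MLE, 22/67.
Mean = 23/(23+46) = 23/69 = 0.333.
This is the posterior mode — the MAP estimate.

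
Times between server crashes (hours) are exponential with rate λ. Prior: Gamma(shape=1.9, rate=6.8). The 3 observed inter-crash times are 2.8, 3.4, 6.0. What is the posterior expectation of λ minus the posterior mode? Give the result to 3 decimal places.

0.053

Σ times = 12.2. Posterior: Gamma(shape = 1.9+3 = 4.9, rate = 6.8+12.2 = 19.0).
Mode = (α−1)/β = 3.9/19.0 = 0.205.
Mean = α/β = 4.9/19.0 = 0.258.
Difference = 0.258 − 0.205 = 0.053.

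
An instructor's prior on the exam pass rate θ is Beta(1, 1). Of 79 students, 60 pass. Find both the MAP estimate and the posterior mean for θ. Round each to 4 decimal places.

Posterior: Beta(1+60, 1+19) = Beta(61, 20).
Mode = (61−1)/(61+20−2) = 60/79 = 0.7595.
Mean = 61/(61+20) = 61/81 = 0.7531.
Mode > mean: the posterior has a left tail.

MAP estimate = 0.7595, posterior mean = 0.7531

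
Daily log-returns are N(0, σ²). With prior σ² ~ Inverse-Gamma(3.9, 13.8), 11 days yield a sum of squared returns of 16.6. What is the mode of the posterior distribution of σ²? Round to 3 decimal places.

Posterior: Inverse-Gamma(shape = 3.9+11/2 = 9.4, scale = 13.8+16.6/2 = 22.1).
Mode = β/(α+1) = 22.1/10.4 = 2.125.
Mean = β/(α−1) = 22.1/8.4 = 2.631.
This is the posterior mode — the MAP estimate.

2.125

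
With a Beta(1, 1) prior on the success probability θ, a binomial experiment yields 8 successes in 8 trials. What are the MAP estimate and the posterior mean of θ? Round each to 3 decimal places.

Posterior: Beta(1+8, 1+0) = Beta(9, 1).
Since β = 1 ≤ 1 and α > 1, the Beta density is monotone increasing on [0,1]; the mode is at 1.
Mean = 9/(9+1) = 0.900.

MAP: 1.000. Posterior mean: 0.900.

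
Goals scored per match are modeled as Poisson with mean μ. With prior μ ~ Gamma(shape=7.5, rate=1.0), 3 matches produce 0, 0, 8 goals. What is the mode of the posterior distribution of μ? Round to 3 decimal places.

3.625

Σ counts = 8. Posterior: Gamma(shape = 7.5+8 = 15.5, rate = 1.0+3 = 4.0).
Mode = (α−1)/β = 14.5/4.0 = 3.625.
Mean = α/β = 15.5/4.0 = 3.875.
This is the posterior mode — the MAP estimate.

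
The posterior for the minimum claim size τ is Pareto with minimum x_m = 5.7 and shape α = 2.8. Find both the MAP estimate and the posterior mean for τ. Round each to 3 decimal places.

The Pareto density is strictly decreasing on [x_m, ∞), so the mode is x_m = 5.700.
Mean = α·x_m/(α−1) = 2.8·5.7/1.8 = 8.867.
The mean is pulled above the mode by the posterior's right skew.

MAP = 5.700; posterior mean = 8.867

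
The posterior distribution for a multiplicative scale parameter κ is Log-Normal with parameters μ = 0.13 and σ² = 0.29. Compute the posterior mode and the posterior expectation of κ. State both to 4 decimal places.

Mode = exp(μ − σ²) = exp(-0.16) = 0.8521.
Mean = exp(μ + σ²/2) = exp(0.275) = 1.3165.

posterior mode = 0.8521, posterior expectation = 1.3165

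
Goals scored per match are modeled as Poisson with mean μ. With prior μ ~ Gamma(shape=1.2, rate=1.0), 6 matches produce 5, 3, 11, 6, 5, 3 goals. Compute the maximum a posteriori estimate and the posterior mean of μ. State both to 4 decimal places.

maximum a posteriori estimate = 4.7429, posterior mean = 4.8857

Σ counts = 33. Posterior: Gamma(shape = 1.2+33 = 34.2, rate = 1.0+6 = 7.0).
Mode = (α−1)/β = 33.2/7.0 = 4.7429.
Mean = α/β = 34.2/7.0 = 4.8857.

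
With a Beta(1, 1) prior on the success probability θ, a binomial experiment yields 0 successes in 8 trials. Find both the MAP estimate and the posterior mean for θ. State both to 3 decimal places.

Posterior: Beta(1+0, 1+8) = Beta(1, 9).
Since α = 1 ≤ 1 and β > 1, the Beta density is monotone decreasing on [0,1]; the mode is at 0.
Mean = 1/(1+9) = 0.100.

θ_MAP = 0.000, E[θ|data] = 0.100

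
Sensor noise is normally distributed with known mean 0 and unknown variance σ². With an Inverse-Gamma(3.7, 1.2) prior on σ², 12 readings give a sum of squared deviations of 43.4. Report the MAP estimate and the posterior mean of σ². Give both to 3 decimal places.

MAP: 2.140. Posterior mean: 2.632.

Posterior: Inverse-Gamma(shape = 3.7+12/2 = 9.7, scale = 1.2+43.4/2 = 22.9).
Mode = β/(α+1) = 22.9/10.7 = 2.140.
Mean = β/(α−1) = 22.9/8.7 = 2.632.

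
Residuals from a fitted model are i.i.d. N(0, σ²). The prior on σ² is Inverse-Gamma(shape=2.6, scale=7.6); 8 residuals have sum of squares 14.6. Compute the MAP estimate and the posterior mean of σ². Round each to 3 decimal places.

MAP = 1.961; posterior mean = 2.661

Posterior: Inverse-Gamma(shape = 2.6+8/2 = 6.6, scale = 7.6+14.6/2 = 14.9).
Mode = β/(α+1) = 14.9/7.6 = 1.961.
Mean = β/(α−1) = 14.9/5.6 = 2.661.
Right-skewed posterior ⇒ mode < mean.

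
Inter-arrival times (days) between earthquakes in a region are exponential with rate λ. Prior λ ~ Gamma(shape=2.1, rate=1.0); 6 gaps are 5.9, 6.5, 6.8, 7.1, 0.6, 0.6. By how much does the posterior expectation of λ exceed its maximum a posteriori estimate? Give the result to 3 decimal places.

Σ times = 27.5. Posterior: Gamma(shape = 2.1+6 = 8.1, rate = 1.0+27.5 = 28.5).
Mode = (α−1)/β = 7.1/28.5 = 0.249.
Mean = α/β = 8.1/28.5 = 0.284.
Difference = 0.284 − 0.249 = 0.035.

0.035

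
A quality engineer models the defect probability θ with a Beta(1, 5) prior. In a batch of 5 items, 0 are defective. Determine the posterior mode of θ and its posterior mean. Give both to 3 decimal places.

MAP = 0.000; posterior mean = 0.091

Posterior: Beta(1+0, 5+5) = Beta(1, 10).
Since α = 1 ≤ 1 and β > 1, the Beta density is monotone decreasing on [0,1]; the mode is at 0.
Mean = 1/(1+10) = 0.091.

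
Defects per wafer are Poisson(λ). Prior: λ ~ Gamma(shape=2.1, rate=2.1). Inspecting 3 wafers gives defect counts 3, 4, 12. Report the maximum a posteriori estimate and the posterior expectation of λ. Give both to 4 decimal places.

Σ counts = 19. Posterior: Gamma(shape = 2.1+19 = 21.1, rate = 2.1+3 = 5.1).
Mode = (α−1)/β = 20.1/5.1 = 3.9412.
Mean = α/β = 21.1/5.1 = 4.1373.

maximum a posteriori estimate = 3.9412, posterior expectation = 4.1373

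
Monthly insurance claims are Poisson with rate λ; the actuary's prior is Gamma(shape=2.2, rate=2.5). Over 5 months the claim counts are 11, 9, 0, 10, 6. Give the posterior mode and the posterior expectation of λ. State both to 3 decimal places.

MAP = 4.960; posterior mean = 5.093

Σ counts = 36. Posterior: Gamma(shape = 2.2+36 = 38.2, rate = 2.5+5 = 7.5).
Mode = (α−1)/β = 37.2/7.5 = 4.960.
Mean = α/β = 38.2/7.5 = 5.093.
The mean is pulled above the mode by the posterior's right skew.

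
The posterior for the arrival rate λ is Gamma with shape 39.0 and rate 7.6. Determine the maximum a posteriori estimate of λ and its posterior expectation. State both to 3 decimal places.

MAP = 5.000; posterior mean = 5.132

Mode = (α−1)/β = 38.0/7.6 = 5.000.
Mean = α/β = 39.0/7.6 = 5.132.
The posterior is right-skewed, so the mean exceeds the mode.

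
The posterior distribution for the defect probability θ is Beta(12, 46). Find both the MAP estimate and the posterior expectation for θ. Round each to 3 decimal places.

θ_MAP = 0.196, E[θ|data] = 0.207

Mode = (12−1)/(12+46−2) = 11/56 = 0.196.
Mean = 12/(12+46) = 12/58 = 0.207.
Mean > mode: the posterior has a right tail.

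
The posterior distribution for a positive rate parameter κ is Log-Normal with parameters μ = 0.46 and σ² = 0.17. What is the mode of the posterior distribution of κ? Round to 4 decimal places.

Mode = exp(μ − σ²) = exp(0.29) = 1.3364.
Mean = exp(μ + σ²/2) = exp(0.545) = 1.7246.
This is the posterior mode — the MAP estimate.

1.3364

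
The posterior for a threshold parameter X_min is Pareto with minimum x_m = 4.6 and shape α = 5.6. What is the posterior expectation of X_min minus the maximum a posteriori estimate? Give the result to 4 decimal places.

1.0000

The Pareto density is strictly decreasing on [x_m, ∞), so the mode is x_m = 4.6000.
Mean = α·x_m/(α−1) = 5.6·4.6/4.6 = 5.6000.
Difference = 5.6000 − 4.6000 = 1.0000.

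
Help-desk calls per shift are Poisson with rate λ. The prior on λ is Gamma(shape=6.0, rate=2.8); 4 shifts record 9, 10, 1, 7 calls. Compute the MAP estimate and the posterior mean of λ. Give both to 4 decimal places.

Σ counts = 27. Posterior: Gamma(shape = 6.0+27 = 33.0, rate = 2.8+4 = 6.8).
Mode = (α−1)/β = 32.0/6.8 = 4.7059.
Mean = α/β = 33.0/6.8 = 4.8529.
Mean > mode: the posterior has a right tail.

MAP = 4.7059; posterior mean = 4.8529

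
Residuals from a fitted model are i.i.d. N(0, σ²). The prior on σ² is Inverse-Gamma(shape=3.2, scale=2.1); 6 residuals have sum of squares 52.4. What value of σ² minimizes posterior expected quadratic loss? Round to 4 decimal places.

5.4423

Posterior: Inverse-Gamma(shape = 3.2+6/2 = 6.2, scale = 2.1+52.4/2 = 28.3).
Mode = β/(α+1) = 28.3/7.2 = 3.9306.
Mean = β/(α−1) = 28.3/5.2 = 5.4423.
Quadratic loss ⇒ the optimal estimator is the posterior mean.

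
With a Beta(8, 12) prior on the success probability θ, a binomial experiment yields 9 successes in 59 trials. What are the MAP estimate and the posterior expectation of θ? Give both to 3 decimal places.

MAP = 0.208; posterior mean = 0.215

Posterior: Beta(8+9, 12+50) = Beta(17, 62).
Mode = (17−1)/(17+62−2) = 16/77 = 0.208.
Mean = 17/(17+62) = 17/79 = 0.215.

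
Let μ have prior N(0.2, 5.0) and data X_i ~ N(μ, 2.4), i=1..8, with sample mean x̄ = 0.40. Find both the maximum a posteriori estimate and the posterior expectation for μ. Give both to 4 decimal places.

MAP = 0.3887; posterior mean = 0.3887

Posterior for μ is Normal. Precision-weighted mean: (1/5.0·0.2 + 8/2.4·0.40) / (1/5.0 + 8/2.4) = 0.3887.
A Normal posterior is symmetric, so mode = mean.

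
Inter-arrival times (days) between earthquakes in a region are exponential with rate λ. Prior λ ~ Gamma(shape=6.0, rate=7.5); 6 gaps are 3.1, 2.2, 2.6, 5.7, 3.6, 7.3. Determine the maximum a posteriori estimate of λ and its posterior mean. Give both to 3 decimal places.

Σ times = 24.5. Posterior: Gamma(shape = 6.0+6 = 12.0, rate = 7.5+24.5 = 32.0).
Mode = (α−1)/β = 11.0/32.0 = 0.344.
Mean = α/β = 12.0/32.0 = 0.375.

MAP = 0.344, posterior mean = 0.375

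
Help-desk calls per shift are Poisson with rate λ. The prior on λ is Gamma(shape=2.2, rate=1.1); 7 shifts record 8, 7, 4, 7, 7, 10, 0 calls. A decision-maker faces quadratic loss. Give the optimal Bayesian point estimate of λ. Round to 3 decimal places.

Σ counts = 43. Posterior: Gamma(shape = 2.2+43 = 45.2, rate = 1.1+7 = 8.1).
Mode = (α−1)/β = 44.2/8.1 = 5.457.
Mean = α/β = 45.2/8.1 = 5.580.
Quadratic loss ⇒ the optimal estimator is the posterior mean.

5.580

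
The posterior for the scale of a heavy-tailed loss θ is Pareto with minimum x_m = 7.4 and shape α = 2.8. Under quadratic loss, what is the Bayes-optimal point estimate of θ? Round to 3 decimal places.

11.511

The Pareto density is strictly decreasing on [x_m, ∞), so the mode is x_m = 7.400.
Mean = α·x_m/(α−1) = 2.8·7.4/1.8 = 11.511.
Quadratic loss ⇒ the optimal estimator is the posterior mean.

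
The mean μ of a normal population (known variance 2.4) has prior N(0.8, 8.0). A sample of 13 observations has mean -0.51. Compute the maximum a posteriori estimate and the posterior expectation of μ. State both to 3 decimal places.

Posterior for μ is Normal. Precision-weighted mean: (1/8.0·0.8 + 13/2.4·-0.51) / (1/8.0 + 13/2.4) = -0.480.
A Normal posterior is symmetric, so mode = mean.

maximum a posteriori estimate = -0.480, posterior expectation = -0.480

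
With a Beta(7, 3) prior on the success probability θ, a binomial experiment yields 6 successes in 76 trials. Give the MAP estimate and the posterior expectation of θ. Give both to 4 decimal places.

MAP = 0.1429; posterior mean = 0.1512

Posterior: Beta(7+6, 3+70) = Beta(13, 73).
Mode = (13−1)/(13+73−2) = 12/84 = 0.1429.
Mean = 13/(13+73) = 13/86 = 0.1512.
Right-skewed posterior ⇒ mode < mean.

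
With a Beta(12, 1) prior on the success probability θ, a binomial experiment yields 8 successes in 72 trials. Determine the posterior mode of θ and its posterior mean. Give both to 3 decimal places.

Posterior: Beta(12+8, 1+64) = Beta(20, 65).
Mode = (20−1)/(20+65−2) = 19/83 = 0.229.
Mean = 20/(20+65) = 20/85 = 0.235.

posterior mode = 0.229, posterior mean = 0.235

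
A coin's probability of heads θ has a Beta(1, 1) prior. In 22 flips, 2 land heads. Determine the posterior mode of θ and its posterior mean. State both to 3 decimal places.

Posterior: Beta(1+2, 1+20) = Beta(3, 21).
Mode = (3−1)/(3+21−2) = 2/22 = 0.091.
With a flat prior the MAP equals the MLE, 2/22.
Mean = 3/(3+21) = 3/24 = 0.125.

MAP = 0.091, posterior mean = 0.125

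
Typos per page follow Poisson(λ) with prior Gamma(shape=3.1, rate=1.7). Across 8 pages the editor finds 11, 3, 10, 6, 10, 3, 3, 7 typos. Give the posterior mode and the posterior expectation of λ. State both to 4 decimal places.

Σ counts = 53. Posterior: Gamma(shape = 3.1+53 = 56.1, rate = 1.7+8 = 9.7).
Mode = (α−1)/β = 55.1/9.7 = 5.6804.
Mean = α/β = 56.1/9.7 = 5.7835.

MAP: 5.6804. Posterior mean: 5.7835.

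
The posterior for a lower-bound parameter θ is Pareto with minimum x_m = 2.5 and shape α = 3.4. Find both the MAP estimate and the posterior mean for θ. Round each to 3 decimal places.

MAP: 2.500. Posterior mean: 3.542.

The Pareto density is strictly decreasing on [x_m, ∞), so the mode is x_m = 2.500.
Mean = α·x_m/(α−1) = 3.4·2.5/2.4 = 3.542.
Mean > mode: the posterior has a right tail.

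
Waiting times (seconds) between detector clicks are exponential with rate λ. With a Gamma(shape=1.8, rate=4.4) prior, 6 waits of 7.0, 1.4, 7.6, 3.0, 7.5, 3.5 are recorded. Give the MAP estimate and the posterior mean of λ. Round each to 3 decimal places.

Σ times = 30.0. Posterior: Gamma(shape = 1.8+6 = 7.8, rate = 4.4+30.0 = 34.4).
Mode = (α−1)/β = 6.8/34.4 = 0.198.
Mean = α/β = 7.8/34.4 = 0.227.

MAP estimate = 0.198, posterior mean = 0.227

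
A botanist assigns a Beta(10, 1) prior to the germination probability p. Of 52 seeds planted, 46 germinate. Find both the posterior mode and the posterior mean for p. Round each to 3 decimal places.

MAP: 0.902. Posterior mean: 0.889.

Posterior: Beta(10+46, 1+6) = Beta(56, 7).
Mode = (56−1)/(56+7−2) = 55/61 = 0.902.
Mean = 56/(56+7) = 56/63 = 0.889.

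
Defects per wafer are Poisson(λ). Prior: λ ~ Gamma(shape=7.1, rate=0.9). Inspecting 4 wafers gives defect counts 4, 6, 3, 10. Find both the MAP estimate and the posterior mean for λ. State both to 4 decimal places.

MAP estimate = 5.9388, posterior mean = 6.1429

Σ counts = 23. Posterior: Gamma(shape = 7.1+23 = 30.1, rate = 0.9+4 = 4.9).
Mode = (α−1)/β = 29.1/4.9 = 5.9388.
Mean = α/β = 30.1/4.9 = 6.1429.
Mean > mode: the posterior has a right tail.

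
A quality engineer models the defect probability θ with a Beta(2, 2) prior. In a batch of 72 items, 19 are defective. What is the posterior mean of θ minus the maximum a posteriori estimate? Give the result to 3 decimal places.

0.006

Posterior: Beta(2+19, 2+53) = Beta(21, 55).
Mode = (21−1)/(21+55−2) = 20/74 = 0.270.
Mean = 21/(21+55) = 21/76 = 0.276.
Difference = 0.276 − 0.270 = 0.006.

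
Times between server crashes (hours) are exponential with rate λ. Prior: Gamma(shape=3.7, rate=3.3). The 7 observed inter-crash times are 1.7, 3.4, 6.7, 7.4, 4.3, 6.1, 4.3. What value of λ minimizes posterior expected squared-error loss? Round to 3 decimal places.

Σ times = 33.9. Posterior: Gamma(shape = 3.7+7 = 10.7, rate = 3.3+33.9 = 37.2).
Mode = (α−1)/β = 9.7/37.2 = 0.261.
Mean = α/β = 10.7/37.2 = 0.288.
Squared-error loss ⇒ the optimal estimator is the posterior mean.

0.288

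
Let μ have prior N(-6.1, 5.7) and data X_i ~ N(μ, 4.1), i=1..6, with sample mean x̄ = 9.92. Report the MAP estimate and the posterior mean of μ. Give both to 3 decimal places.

MAP = 8.205, posterior mean = 8.205

Posterior for μ is Normal. Precision-weighted mean: (1/5.7·-6.1 + 6/4.1·9.92) / (1/5.7 + 6/4.1) = 8.205.
A Normal posterior is symmetric, so mode = mean.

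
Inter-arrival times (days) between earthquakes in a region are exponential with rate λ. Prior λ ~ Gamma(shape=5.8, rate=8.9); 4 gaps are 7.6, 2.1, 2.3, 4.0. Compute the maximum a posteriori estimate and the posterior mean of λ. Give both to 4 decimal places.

MAP = 0.3534, posterior mean = 0.3936

Σ times = 16.0. Posterior: Gamma(shape = 5.8+4 = 9.8, rate = 8.9+16.0 = 24.9).
Mode = (α−1)/β = 8.8/24.9 = 0.3534.
Mean = α/β = 9.8/24.9 = 0.3936.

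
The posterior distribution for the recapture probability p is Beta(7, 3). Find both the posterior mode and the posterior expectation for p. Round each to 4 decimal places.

Mode = (7−1)/(7+3−2) = 6/8 = 0.7500.
Mean = 7/(7+3) = 7/10 = 0.7000.
Mode > mean: the posterior has a left tail.

p_MAP = 0.7500, E[p|data] = 0.7000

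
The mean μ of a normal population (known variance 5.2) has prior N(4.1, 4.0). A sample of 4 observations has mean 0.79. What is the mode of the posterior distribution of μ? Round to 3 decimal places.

Posterior for μ is Normal. Precision-weighted mean: (1/4.0·4.1 + 4/5.2·0.79) / (1/4.0 + 4/5.2) = 1.602.
A Normal posterior is symmetric, so mode = mean.
This is the posterior mode — the MAP estimate.

1.602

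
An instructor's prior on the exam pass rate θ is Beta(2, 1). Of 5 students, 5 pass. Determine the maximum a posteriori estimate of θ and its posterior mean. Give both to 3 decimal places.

Posterior: Beta(2+5, 1+0) = Beta(7, 1).
Since β = 1 ≤ 1 and α > 1, the Beta density is monotone increasing on [0,1]; the mode is at 1.
Mean = 7/(7+1) = 0.875.

maximum a posteriori estimate = 1.000, posterior mean = 0.875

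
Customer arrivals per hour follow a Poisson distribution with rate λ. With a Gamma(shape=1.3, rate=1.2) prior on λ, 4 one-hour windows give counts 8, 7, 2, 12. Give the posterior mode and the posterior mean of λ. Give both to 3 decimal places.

posterior mode = 5.635, posterior mean = 5.827

Σ counts = 29. Posterior: Gamma(shape = 1.3+29 = 30.3, rate = 1.2+4 = 5.2).
Mode = (α−1)/β = 29.3/5.2 = 5.635.
Mean = α/β = 30.3/5.2 = 5.827.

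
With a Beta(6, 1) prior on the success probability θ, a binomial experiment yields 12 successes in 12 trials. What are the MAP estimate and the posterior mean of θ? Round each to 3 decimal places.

Posterior: Beta(6+12, 1+0) = Beta(18, 1).
Since β = 1 ≤ 1 and α > 1, the Beta density is monotone increasing on [0,1]; the mode is at 1.
Mean = 18/(18+1) = 0.947.

MAP estimate = 1.000, posterior mean = 0.947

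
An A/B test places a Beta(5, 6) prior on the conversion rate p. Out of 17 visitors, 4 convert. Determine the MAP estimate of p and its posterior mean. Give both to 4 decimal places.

Posterior: Beta(5+4, 6+13) = Beta(9, 19).
Mode = (9−1)/(9+19−2) = 8/26 = 0.3077.
Mean = 9/(9+19) = 9/28 = 0.3214.
Mean > mode: the posterior has a right tail.

p_MAP = 0.3077, E[p|data] = 0.3214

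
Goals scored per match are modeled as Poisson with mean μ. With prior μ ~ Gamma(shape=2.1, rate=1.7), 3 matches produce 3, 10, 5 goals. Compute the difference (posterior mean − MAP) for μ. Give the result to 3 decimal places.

0.213

Σ counts = 18. Posterior: Gamma(shape = 2.1+18 = 20.1, rate = 1.7+3 = 4.7).
Mode = (α−1)/β = 19.1/4.7 = 4.064.
Mean = α/β = 20.1/4.7 = 4.277.
Difference = 4.277 − 4.064 = 0.213.
The posterior is right-skewed, so the mean exceeds the mode.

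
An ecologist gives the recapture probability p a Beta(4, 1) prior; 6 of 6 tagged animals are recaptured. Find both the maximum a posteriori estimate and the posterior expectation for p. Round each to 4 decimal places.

Posterior: Beta(4+6, 1+0) = Beta(10, 1).
Since β = 1 ≤ 1 and α > 1, the Beta density is monotone increasing on [0,1]; the mode is at 1.
Mean = 10/(10+1) = 0.9091.

maximum a posteriori estimate = 1.0000, posterior expectation = 0.9091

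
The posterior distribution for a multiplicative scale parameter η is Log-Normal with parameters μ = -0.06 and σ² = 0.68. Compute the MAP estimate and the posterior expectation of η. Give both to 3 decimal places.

η_MAP = 0.477, E[η|data] = 1.323

Mode = exp(μ − σ²) = exp(-0.74) = 0.477.
Mean = exp(μ + σ²/2) = exp(0.280) = 1.323.
The posterior is right-skewed, so the mean exceeds the mode.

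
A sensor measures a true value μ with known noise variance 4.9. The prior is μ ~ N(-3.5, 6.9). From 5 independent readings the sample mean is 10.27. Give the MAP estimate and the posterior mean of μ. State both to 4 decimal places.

Posterior for μ is Normal. Precision-weighted mean: (1/6.9·-3.5 + 5/4.9·10.27) / (1/6.9 + 5/4.9) = 8.5575.
A Normal posterior is symmetric, so mode = mean.

MAP = 8.5575, posterior mean = 8.5575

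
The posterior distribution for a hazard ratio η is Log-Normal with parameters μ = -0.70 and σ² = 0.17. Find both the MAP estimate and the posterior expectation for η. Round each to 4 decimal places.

Mode = exp(μ − σ²) = exp(-0.87) = 0.4190.
Mean = exp(μ + σ²/2) = exp(-0.615) = 0.5406.
Right-skewed posterior ⇒ mode < mean.

MAP estimate = 0.4190, posterior expectation = 0.5406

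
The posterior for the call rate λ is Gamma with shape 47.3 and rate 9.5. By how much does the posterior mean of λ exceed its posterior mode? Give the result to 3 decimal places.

0.105

Mode = (α−1)/β = 46.3/9.5 = 4.874.
Mean = α/β = 47.3/9.5 = 4.979.
Difference = 4.979 − 4.874 = 0.105.
The posterior is right-skewed, so the mean exceeds the mode.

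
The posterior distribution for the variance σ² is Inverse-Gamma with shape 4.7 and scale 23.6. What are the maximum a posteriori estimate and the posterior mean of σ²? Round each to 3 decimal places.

MAP: 4.140. Posterior mean: 6.378.

Mode = β/(α+1) = 23.6/5.7 = 4.140.
Mean = β/(α−1) = 23.6/3.7 = 6.378.
Right-skewed posterior ⇒ mode < mean.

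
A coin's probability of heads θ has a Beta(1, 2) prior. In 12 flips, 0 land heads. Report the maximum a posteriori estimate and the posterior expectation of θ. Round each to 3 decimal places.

Posterior: Beta(1+0, 2+12) = Beta(1, 14).
Since α = 1 ≤ 1 and β > 1, the Beta density is monotone decreasing on [0,1]; the mode is at 0.
Mean = 1/(1+14) = 0.067.

θ_MAP = 0.000, E[θ|data] = 0.067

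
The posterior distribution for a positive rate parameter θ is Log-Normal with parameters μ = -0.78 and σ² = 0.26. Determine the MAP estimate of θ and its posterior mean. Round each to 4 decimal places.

Mode = exp(μ − σ²) = exp(-1.04) = 0.3535.
Mean = exp(μ + σ²/2) = exp(-0.650) = 0.5220.

MAP estimate = 0.3535, posterior mean = 0.5220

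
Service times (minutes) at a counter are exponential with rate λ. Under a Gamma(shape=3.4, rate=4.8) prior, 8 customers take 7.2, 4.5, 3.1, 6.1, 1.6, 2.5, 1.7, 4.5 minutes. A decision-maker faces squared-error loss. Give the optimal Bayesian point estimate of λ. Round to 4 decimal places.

Σ times = 31.2. Posterior: Gamma(shape = 3.4+8 = 11.4, rate = 4.8+31.2 = 36.0).
Mode = (α−1)/β = 10.4/36.0 = 0.2889.
Mean = α/β = 11.4/36.0 = 0.3167.
Squared-error loss ⇒ the optimal estimator is the posterior mean.

0.3167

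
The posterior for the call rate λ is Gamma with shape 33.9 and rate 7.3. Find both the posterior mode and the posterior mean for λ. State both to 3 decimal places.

Mode = (α−1)/β = 32.9/7.3 = 4.507.
Mean = α/β = 33.9/7.3 = 4.644.
Mean > mode: the posterior has a right tail.

posterior mode = 4.507, posterior mean = 4.644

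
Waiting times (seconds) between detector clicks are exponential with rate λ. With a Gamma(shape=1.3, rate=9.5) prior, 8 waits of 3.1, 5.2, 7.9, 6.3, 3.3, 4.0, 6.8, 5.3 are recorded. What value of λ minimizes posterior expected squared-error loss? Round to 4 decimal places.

Σ times = 41.9. Posterior: Gamma(shape = 1.3+8 = 9.3, rate = 9.5+41.9 = 51.4).
Mode = (α−1)/β = 8.3/51.4 = 0.1615.
Mean = α/β = 9.3/51.4 = 0.1809.
Squared-error loss ⇒ the optimal estimator is the posterior mean.

0.1809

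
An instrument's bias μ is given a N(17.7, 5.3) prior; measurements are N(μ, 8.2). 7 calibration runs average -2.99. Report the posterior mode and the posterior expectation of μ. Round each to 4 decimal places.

μ_MAP = 0.7552, E[μ|data] = 0.7552

Posterior for μ is Normal. Precision-weighted mean: (1/5.3·17.7 + 7/8.2·-2.99) / (1/5.3 + 7/8.2) = 0.7552.
A Normal posterior is symmetric, so mode = mean.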